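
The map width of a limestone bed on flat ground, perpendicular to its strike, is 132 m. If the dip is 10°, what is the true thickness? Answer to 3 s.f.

22.9 m

True thickness t = w · sin(dip) = 132 × sin 10°
t = 132 × 0.1736 = 22.922 m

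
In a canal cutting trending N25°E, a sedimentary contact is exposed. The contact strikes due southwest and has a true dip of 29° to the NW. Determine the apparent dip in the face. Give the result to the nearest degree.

Angle between strike (due southwest) and section (N25°E): β = 20°.
tan α = tan 29° × sin 20° = 0.5543 × 0.3420 = 0.1896
α = arctan(0.1896) = 10.74°

11°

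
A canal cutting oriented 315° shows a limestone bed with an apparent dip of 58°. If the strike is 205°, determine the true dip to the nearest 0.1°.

β = acute angle between strike 205° and section 315° = 70°.
tan δ = tan α / sin β = tan 58° / sin 70° = 1.6003 / 0.9397 = 1.7030
true dip = arctan 1.7030 = 59.58°

59.6°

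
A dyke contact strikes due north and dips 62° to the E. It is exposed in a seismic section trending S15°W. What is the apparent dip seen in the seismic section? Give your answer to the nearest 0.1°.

26.0°

The section lies 15° from the strike.
tan α = tan 62° × sin 15° = 1.8807 × 0.2588 = 0.4868
apparent dip = arctan 0.4868 = 25.96°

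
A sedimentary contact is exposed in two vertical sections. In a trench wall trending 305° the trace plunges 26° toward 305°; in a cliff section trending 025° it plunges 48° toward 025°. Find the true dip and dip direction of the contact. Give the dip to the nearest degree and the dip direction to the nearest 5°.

Each apparent-dip line lies in the plane. As unit vectors (x east, y north, z up), v₁ plunges 26°→305° and v₂ plunges 48°→025°.
n = v₁ × v₂ = (0.117, 0.671, 0.592) (taken with n_z > 0).
tan δ = √(n_x²+n_y²)/n_z = 0.681/0.592, so δ = 49.0°.
The horizontal component of n points toward azimuth atan2(n_x, n_y) = 10°, the dip direction.

true dip 49°, dip direction 010°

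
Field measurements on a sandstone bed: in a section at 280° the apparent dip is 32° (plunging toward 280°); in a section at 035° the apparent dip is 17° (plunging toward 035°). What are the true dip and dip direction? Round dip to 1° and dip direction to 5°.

true dip 42°, dip direction 325°

The two traces are lines in the plane: v₁ = (sin 280°·cos 32°, cos 280°·cos 32°, −sin 32°), v₂ = (sin 35°·cos 17°, cos 35°·cos 17°, −sin 17°).
n = v₁ × v₂ = (-0.372, 0.535, 0.735) (taken with n_z > 0).
tan δ = √(n_x²+n_y²)/n_z = 0.652/0.735, so δ = 41.6°.
The horizontal component of n points toward azimuth atan2(n_x, n_y) = 325°, the dip direction.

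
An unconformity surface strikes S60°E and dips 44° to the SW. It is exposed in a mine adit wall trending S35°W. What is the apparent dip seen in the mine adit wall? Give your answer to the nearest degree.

44°

The strike is S60°E and the section trends S35°W; the acute angle between them is β = 85°.
tan(apparent dip) = tan 44° · sin 85° = 0.9620
apparent dip = arctan 0.9620 = 43.89°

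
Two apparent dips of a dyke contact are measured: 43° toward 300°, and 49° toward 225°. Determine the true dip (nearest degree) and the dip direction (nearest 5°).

Each apparent-dip line lies in the plane. As unit vectors (x east, y north, z up), v₁ plunges 43°→300° and v₂ plunges 49°→225°.
Cross product v₁ × v₂ gives the pole to the plane: n ∝ (-0.592, -0.162, 0.463).
True dip = arccos(n_z / |n|) = arccos(0.6025) = 53.0°.
Dip direction = azimuth of (n_x, n_y) = atan2(-0.592, -0.162) = 255°.

true dip 53°, dip direction 255°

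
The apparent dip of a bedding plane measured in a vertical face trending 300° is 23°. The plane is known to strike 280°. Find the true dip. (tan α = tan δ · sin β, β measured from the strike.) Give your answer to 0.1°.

51.1°

β = acute angle between strike 280° and section 300° = 20°.
tan δ = tan α / sin β = tan 23° / sin 20° = 0.4245 / 0.3420 = 1.2411
true dip = arctan 1.2411 = 51.14°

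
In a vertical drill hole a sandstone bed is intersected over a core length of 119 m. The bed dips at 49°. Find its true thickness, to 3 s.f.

78.1 m

True thickness t = h · cos(dip) = 119 × cos 49°
t = 119 × 0.6561 = 78.071 m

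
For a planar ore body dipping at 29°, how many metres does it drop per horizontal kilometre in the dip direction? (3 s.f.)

drop per km = 1000 × tan 29° = 1000 × 0.5543

554 m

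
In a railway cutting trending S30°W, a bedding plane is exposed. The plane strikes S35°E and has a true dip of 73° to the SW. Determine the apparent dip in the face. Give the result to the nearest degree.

71°

The section lies 65° from the strike.
tan(apparent dip) = tan 73° · sin 65° = 2.9644
apparent dip = arctan 2.9644 = 71.36°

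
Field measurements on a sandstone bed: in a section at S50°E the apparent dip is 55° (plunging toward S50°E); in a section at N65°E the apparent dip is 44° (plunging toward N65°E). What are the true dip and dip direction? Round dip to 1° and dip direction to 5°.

Each apparent-dip line lies in the plane. As unit vectors (x east, y north, z up), v₁ plunges 55°→S50°E and v₂ plunges 44°→N65°E.
n = v₁ × v₂ = (0.505, -0.229, 0.374) (taken with n_z > 0).
Dip δ = arctan(|n_h|/n_z) = arctan(0.555/0.374) = 56.0°.
The horizontal component of n points toward azimuth atan2(n_x, n_y) = 114°, the dip direction.

true dip 56°, dip direction 115°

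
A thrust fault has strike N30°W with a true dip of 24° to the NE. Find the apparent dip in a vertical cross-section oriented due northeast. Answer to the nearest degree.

The section lies 75° from the strike.
tan(apparent dip) = tan 24° · sin 75° = 0.4301
α = arctan(0.4301) = 23.27°

23°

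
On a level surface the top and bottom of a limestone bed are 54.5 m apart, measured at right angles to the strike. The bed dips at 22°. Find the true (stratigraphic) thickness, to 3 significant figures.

True thickness t = w · sin(dip) = 54.5 × sin 22°
t = 54.5 × 0.3746 = 20.416 m

20.4 m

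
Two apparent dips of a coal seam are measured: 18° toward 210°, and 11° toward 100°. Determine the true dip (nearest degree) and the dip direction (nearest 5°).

true dip 25°, dip direction 165°

Each apparent-dip line lies in the plane. As unit vectors (x east, y north, z up), v₁ plunges 18°→210° and v₂ plunges 11°→100°.
The plane normal is n = v₁ × v₂ ∝ (0.104, -0.389, 0.877).
True dip = arccos(n_z / |n|) = arccos(0.9086) = 24.7°.
Dip direction = atan2(0.104, -0.389) = 165° (azimuth of n's horizontal projection).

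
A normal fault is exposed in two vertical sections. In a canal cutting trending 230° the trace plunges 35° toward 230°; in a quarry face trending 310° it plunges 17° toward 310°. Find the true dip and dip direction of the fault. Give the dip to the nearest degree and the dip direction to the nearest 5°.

Each apparent-dip line lies in the plane. As unit vectors (x east, y north, z up), v₁ plunges 35°→230° and v₂ plunges 17°→310°.
n = v₁ × v₂ = (-0.507, -0.237, 0.771) (taken with n_z > 0).
tan δ = √(n_x²+n_y²)/n_z = 0.559/0.771, so δ = 35.9°.
Dip direction = azimuth of (n_x, n_y) = atan2(-0.507, -0.237) = 245°.

true dip 36°, dip direction 245°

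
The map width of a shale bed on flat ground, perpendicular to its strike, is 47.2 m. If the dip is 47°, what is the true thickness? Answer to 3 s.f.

34.5 m

True thickness t = w · sin(dip) = 47.2 × sin 47°
t = 47.2 × 0.7314 = 34.520 m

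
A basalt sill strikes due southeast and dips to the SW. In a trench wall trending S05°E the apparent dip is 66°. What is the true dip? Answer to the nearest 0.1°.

74.0°

β = acute angle between strike due southeast and section S05°E = 40°.
tan δ = tan α / sin β = tan 66° / sin 40° = 2.2460 / 0.6428 = 3.4942
δ = arctan(3.4942) = 74.03°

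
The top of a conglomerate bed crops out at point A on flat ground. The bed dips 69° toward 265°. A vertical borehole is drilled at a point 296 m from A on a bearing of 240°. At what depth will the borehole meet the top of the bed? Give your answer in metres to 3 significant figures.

699 m

The hole lies 25° from the dip direction, so the down-dip offset is 296 × cos 25° = 268.27 m.
Depth = down-dip offset × tan(dip) = 268.27 × tan 69° = 268.27 × 2.6051
Depth = 698.86 m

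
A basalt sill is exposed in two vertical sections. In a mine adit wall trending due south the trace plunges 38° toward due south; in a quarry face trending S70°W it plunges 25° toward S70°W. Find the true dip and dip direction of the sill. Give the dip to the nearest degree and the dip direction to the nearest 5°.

Represent each trace as a vector plunging at its apparent dip toward its trend (east-north-up frame): v₁ = (0.000, -0.788, -0.616), v₂ = (-0.852, -0.310, -0.423).
n = v₁ × v₂ = (-0.142, -0.524, 0.671) (taken with n_z > 0).
tan δ = √(n_x²+n_y²)/n_z = 0.543/0.671, so δ = 39.0°.
Dip direction = atan2(-0.142, -0.524) = 195° (azimuth of n's horizontal projection).

true dip 39°, dip direction 195°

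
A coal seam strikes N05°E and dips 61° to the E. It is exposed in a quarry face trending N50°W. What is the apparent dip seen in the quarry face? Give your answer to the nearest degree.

The strike is N05°E and the section trends N50°W; the acute angle between them is β = 55°.
tan(apparent dip) = tan 61° · sin 55° = 1.4778
α = arctan(1.4778) = 55.91°

56°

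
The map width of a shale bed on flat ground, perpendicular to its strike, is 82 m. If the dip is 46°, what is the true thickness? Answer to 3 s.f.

59.0 m

True thickness t = w · sin(dip) = 82 × sin 46°
t = 82 × 0.7193 = 58.986 m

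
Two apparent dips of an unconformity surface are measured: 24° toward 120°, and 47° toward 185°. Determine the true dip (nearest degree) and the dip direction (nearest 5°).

true dip 47°, dip direction 185°

Represent each trace as a vector plunging at its apparent dip toward its trend (east-north-up frame): v₁ = (0.791, -0.457, -0.407), v₂ = (-0.059, -0.679, -0.731).
n = v₁ × v₂ = (-0.058, -0.603, 0.565) (taken with n_z > 0).
Dip δ = arctan(|n_h|/n_z) = arctan(0.606/0.565) = 47.0°.
Dip direction = azimuth of (n_x, n_y) = atan2(-0.058, -0.603) = 185°.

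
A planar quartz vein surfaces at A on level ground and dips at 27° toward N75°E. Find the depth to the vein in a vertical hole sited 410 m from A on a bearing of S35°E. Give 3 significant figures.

71.4 m

The hole lies 70° from the dip direction, so the down-dip offset is 410 × cos 70° = 140.23 m.
Depth = down-dip offset × tan(dip) = 140.23 × tan 27° = 140.23 × 0.5095
Depth = 71.45 m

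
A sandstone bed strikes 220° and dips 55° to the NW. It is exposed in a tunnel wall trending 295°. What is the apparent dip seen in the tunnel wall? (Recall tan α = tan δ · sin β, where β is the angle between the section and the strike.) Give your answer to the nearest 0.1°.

The strike is 220° and the section trends 295°; the acute angle between them is β = 75°.
tan(apparent dip) = tan 55° · sin 75° = 1.3795
apparent dip = arctan 1.3795 = 54.06°

54.1°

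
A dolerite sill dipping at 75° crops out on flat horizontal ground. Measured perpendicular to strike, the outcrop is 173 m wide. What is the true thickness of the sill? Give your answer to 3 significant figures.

167 m

True thickness t = w · sin(dip) = 173 × sin 75°
t = 173 × 0.9659 = 167.105 m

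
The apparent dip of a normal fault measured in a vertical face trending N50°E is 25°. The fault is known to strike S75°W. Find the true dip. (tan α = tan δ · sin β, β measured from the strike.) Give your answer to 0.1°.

47.8°

The section is 25° from the strike.
tan δ = tan α / sin β = tan 25° / sin 25° = 0.4663 / 0.4226 = 1.1034
true dip = arctan 1.1034 = 47.81°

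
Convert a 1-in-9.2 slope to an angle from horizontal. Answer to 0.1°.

tan θ = 1/9.2 = 0.1087
θ = arctan(0.1087) = 6.20°

6.2°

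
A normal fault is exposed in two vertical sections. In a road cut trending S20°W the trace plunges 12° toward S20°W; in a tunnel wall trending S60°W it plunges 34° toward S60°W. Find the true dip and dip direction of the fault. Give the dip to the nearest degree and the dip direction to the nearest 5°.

The two traces are lines in the plane: v₁ = (sin 200°·cos 12°, cos 200°·cos 12°, −sin 12°), v₂ = (sin 240°·cos 34°, cos 240°·cos 34°, −sin 34°).
Cross product v₁ × v₂ gives the pole to the plane: n ∝ (-0.428, 0.038, 0.521).
tan δ = √(n_x²+n_y²)/n_z = 0.429/0.521, so δ = 39.5°.
Dip direction = atan2(-0.428, 0.038) = 275° (azimuth of n's horizontal projection).

true dip 39°, dip direction 275°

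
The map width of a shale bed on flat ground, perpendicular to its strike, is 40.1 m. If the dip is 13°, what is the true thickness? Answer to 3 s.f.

True thickness t = w · sin(dip) = 40.1 × sin 13°
t = 40.1 × 0.2250 = 9.021 m

9.02 m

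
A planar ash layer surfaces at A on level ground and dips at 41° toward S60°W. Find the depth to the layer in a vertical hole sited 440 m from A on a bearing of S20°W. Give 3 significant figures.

The hole lies 40° from the dip direction, so the down-dip offset is 440 × cos 40° = 337.06 m.
Depth = down-dip offset × tan(dip) = 337.06 × tan 41° = 337.06 × 0.8693
Depth = 293.00 m

293 m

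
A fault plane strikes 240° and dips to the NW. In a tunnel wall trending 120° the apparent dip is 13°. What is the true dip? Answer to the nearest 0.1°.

14.9°

β = acute angle between strike 240° and section 120° = 60°.
tan(true dip) = tan 13° / sin 60° = 0.2666
δ = arctan(0.2666) = 14.93°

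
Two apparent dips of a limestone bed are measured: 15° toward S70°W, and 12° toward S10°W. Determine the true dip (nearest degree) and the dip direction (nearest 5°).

The two traces are lines in the plane: v₁ = (sin 250°·cos 15°, cos 250°·cos 15°, −sin 15°), v₂ = (sin 190°·cos 12°, cos 190°·cos 12°, −sin 12°).
The plane normal is n = v₁ × v₂ ∝ (-0.181, -0.145, 0.818).
tan δ = √(n_x²+n_y²)/n_z = 0.231/0.818, so δ = 15.8°.
Dip direction = azimuth of (n_x, n_y) = atan2(-0.181, -0.145) = 231°.

true dip 16°, dip direction 230°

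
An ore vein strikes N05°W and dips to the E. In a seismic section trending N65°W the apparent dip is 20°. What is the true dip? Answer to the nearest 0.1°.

β = acute angle between strike N05°W and section N65°W = 60°.
tan(true dip) = tan 20° / sin 60° = 0.4203
δ = arctan(0.4203) = 22.80°

22.8°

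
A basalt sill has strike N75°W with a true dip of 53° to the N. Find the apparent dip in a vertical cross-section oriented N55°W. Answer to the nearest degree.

24°

Angle between strike (N75°W) and section (N55°W): β = 20°.
tan(apparent dip) = tan 53° · sin 20° = 0.4539
apparent dip = arctan 0.4539 = 24.41°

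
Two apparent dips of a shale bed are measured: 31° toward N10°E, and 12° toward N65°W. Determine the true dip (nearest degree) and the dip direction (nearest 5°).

The two traces are lines in the plane: v₁ = (sin 10°·cos 31°, cos 10°·cos 31°, −sin 31°), v₂ = (sin 295°·cos 12°, cos 295°·cos 12°, −sin 12°).
n = v₁ × v₂ = (0.037, 0.488, 0.810) (taken with n_z > 0).
True dip = arccos(n_z / |n|) = arccos(0.8561) = 31.1°.
Dip direction = azimuth of (n_x, n_y) = atan2(0.037, 0.488) = 4°.

true dip 31°, dip direction 005°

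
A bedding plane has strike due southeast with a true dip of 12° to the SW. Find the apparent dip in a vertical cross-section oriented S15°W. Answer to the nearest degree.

The strike is due southeast and the section trends S15°W; the acute angle between them is β = 60°.
tan(apparent dip) = tan 12° · sin 60° = 0.1841
α = arctan(0.1841) = 10.43°

10°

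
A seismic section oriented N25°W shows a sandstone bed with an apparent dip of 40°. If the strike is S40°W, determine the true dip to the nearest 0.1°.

β = acute angle between strike S40°W and section N25°W = 65°.
tan δ = tan α / sin β = tan 40° / sin 65° = 0.8391 / 0.9063 = 0.9258
true dip = arctan 0.9258 = 42.79°

42.8°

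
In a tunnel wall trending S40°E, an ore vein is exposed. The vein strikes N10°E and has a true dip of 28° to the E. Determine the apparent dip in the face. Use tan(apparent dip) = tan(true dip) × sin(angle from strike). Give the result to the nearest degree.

Angle between strike (N10°E) and section (S40°E): β = 50°.
tan(apparent dip) = tan 28° · sin 50° = 0.4073
α = arctan(0.4073) = 22.16°

22°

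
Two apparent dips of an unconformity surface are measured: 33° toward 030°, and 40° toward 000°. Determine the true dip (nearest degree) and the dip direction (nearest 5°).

true dip 40°, dip direction 350°

Represent each trace as a vector plunging at its apparent dip toward its trend (east-north-up frame): v₁ = (0.419, 0.726, -0.545), v₂ = (0.000, 0.766, -0.643).
n = v₁ × v₂ = (-0.050, 0.270, 0.321) (taken with n_z > 0).
Dip δ = arctan(|n_h|/n_z) = arctan(0.274/0.321) = 40.5°.
Dip direction = atan2(-0.050, 0.270) = 350° (azimuth of n's horizontal projection).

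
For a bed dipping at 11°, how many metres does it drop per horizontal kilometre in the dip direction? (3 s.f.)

194 m

drop per km = 1000 × tan 11° = 1000 × 0.1944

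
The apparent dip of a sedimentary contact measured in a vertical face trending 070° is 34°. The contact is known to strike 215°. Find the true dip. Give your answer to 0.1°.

β = acute angle between strike 215° and section 070° = 35°.
tan δ = tan α / sin β = tan 34° / sin 35° = 0.6745 / 0.5736 = 1.1760
δ = arctan(1.1760) = 49.62°

49.6°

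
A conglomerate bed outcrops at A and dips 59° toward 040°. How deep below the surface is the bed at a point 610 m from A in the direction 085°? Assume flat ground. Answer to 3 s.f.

718 m

The hole lies 45° from the dip direction, so the down-dip offset is 610 × cos 45° = 431.34 m.
Depth = down-dip offset × tan(dip) = 431.34 × tan 59° = 431.34 × 1.6643
Depth = 717.86 m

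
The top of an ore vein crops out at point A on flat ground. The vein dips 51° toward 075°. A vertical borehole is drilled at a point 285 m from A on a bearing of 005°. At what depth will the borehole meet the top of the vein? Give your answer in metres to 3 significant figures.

The hole lies 70° from the dip direction, so the down-dip offset is 285 × cos 70° = 97.48 m.
Depth = down-dip offset × tan(dip) = 97.48 × tan 51° = 97.48 × 1.2349
Depth = 120.37 m

120 m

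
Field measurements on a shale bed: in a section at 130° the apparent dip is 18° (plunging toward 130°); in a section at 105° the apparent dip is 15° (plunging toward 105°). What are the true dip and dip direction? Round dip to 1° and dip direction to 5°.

Each apparent-dip line lies in the plane. As unit vectors (x east, y north, z up), v₁ plunges 18°→130° and v₂ plunges 15°→105°.
The plane normal is n = v₁ × v₂ ∝ (0.081, -0.100, 0.388).
Dip δ = arctan(|n_h|/n_z) = arctan(0.128/0.388) = 18.3°.
The horizontal component of n points toward azimuth atan2(n_x, n_y) = 141°, the dip direction.

true dip 18°, dip direction 140°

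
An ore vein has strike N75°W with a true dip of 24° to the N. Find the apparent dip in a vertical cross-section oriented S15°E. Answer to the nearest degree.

Angle between strike (N75°W) and section (S15°E): β = 60°.
tan(apparent dip) = tan 24° · sin 60° = 0.3856
α = arctan(0.3856) = 21.09°

21°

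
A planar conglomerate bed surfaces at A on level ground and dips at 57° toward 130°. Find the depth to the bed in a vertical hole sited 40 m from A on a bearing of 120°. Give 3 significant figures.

The hole lies 10° from the dip direction, so the down-dip offset is 40 × cos 10° = 39.39 m.
Depth = down-dip offset × tan(dip) = 39.39 × tan 57° = 39.39 × 1.5399
Depth = 60.66 m

60.7 m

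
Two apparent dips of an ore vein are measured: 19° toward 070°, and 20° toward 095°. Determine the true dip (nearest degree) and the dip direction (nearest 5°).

The two traces are lines in the plane: v₁ = (sin 70°·cos 19°, cos 70°·cos 19°, −sin 19°), v₂ = (sin 95°·cos 20°, cos 95°·cos 20°, −sin 20°).
n = v₁ × v₂ = (0.137, 0.001, 0.375) (taken with n_z > 0).
True dip = arccos(n_z / |n|) = arccos(0.9392) = 20.1°.
The horizontal component of n points toward azimuth atan2(n_x, n_y) = 90°, the dip direction.

true dip 20°, dip direction 090°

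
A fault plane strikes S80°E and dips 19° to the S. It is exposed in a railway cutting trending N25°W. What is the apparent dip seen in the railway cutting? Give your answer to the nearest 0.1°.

Angle between strike (S80°E) and section (N25°W): β = 55°.
tan(apparent dip) = tan 19° · sin 55° = 0.2821
α = arctan(0.2821) = 15.75°

15.8°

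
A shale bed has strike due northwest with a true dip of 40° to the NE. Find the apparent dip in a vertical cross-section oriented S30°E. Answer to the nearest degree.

12°

The section lies 15° from the strike.
tan(apparent dip) = tan 40° · sin 15° = 0.2172
α = arctan(0.2172) = 12.25°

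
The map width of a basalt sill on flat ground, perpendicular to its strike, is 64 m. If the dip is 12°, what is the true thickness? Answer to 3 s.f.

13.3 m

True thickness t = w · sin(dip) = 64 × sin 12°
t = 64 × 0.2079 = 13.306 m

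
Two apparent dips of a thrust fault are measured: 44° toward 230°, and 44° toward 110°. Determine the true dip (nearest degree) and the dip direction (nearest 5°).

true dip 63°, dip direction 170°

Each apparent-dip line lies in the plane. As unit vectors (x east, y north, z up), v₁ plunges 44°→230° and v₂ plunges 44°→110°.
n = v₁ × v₂ = (0.150, -0.852, 0.448) (taken with n_z > 0).
tan δ = √(n_x²+n_y²)/n_z = 0.865/0.448, so δ = 62.6°.
The horizontal component of n points toward azimuth atan2(n_x, n_y) = 170°, the dip direction.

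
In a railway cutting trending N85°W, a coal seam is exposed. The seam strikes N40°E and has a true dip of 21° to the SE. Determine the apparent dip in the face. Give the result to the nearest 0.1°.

The section lies 55° from the strike.
tan α = tan 21° × sin 55° = 0.3839 × 0.8192 = 0.3144
apparent dip = arctan 0.3144 = 17.46°

17.5°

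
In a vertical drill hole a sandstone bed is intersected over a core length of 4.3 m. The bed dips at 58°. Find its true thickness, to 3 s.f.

True thickness t = h · cos(dip) = 4.3 × cos 58°
t = 4.3 × 0.5299 = 2.279 m

2.28 m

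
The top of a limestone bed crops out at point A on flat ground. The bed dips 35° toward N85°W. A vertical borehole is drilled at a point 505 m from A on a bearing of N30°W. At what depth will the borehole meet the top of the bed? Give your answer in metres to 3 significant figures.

The hole lies 55° from the dip direction, so the down-dip offset is 505 × cos 55° = 289.66 m.
Depth = down-dip offset × tan(dip) = 289.66 × tan 35° = 289.66 × 0.7002
Depth = 202.82 m

203 m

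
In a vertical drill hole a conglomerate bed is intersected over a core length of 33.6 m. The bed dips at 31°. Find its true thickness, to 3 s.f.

True thickness t = h · cos(dip) = 33.6 × cos 31°
t = 33.6 × 0.8572 = 28.801 m

28.8 m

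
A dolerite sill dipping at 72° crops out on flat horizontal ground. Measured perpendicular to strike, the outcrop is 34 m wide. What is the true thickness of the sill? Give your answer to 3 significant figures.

32.3 m

True thickness t = w · sin(dip) = 34 × sin 72°
t = 34 × 0.9511 = 32.336 m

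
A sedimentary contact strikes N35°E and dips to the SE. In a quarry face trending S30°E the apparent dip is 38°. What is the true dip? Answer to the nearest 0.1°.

40.8°

The section is 65° from the strike.
tan(true dip) = tan 38° / sin 65° = 0.8621
true dip = arctan 0.8621 = 40.76°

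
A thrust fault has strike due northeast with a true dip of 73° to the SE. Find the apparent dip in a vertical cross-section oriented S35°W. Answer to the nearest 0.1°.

Angle between strike (due northeast) and section (S35°W): β = 10°.
tan α = tan 73° × sin 10° = 3.2709 × 0.1736 = 0.5680
α = arctan(0.5680) = 29.60°

29.6°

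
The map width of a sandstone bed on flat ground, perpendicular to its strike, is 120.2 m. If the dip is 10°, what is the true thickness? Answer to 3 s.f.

20.9 m

True thickness t = w · sin(dip) = 120.2 × sin 10°
t = 120.2 × 0.1736 = 20.873 m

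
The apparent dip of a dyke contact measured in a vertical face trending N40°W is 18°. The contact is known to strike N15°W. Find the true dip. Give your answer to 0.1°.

The section is 25° from the strike.
tan(true dip) = tan 18° / sin 25° = 0.7688
true dip = arctan 0.7688 = 37.55°

37.6°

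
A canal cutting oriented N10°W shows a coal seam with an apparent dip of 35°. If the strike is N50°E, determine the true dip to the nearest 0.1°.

β = acute angle between strike N50°E and section N10°W = 60°.
tan δ = tan α / sin β = tan 35° / sin 60° = 0.7002 / 0.8660 = 0.8085
true dip = arctan 0.8085 = 38.96°

39.0°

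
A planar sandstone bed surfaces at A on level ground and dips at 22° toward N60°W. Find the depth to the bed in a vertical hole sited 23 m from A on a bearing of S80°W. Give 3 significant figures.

7.12 m

The hole lies 40° from the dip direction, so the down-dip offset is 23 × cos 40° = 17.62 m.
Depth = down-dip offset × tan(dip) = 17.62 × tan 22° = 17.62 × 0.4040
Depth = 7.12 m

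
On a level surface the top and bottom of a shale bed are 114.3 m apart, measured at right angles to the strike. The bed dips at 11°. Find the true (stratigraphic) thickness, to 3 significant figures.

21.8 m

True thickness t = w · sin(dip) = 114.3 × sin 11°
t = 114.3 × 0.1908 = 21.809 m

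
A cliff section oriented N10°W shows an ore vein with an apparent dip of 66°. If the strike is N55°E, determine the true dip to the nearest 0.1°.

68.0°

β = acute angle between strike N55°E and section N10°W = 65°.
tan(true dip) = tan 66° / sin 65° = 2.4782
true dip = arctan 2.4782 = 68.03°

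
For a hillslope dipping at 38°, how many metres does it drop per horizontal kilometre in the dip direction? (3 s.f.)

drop per km = 1000 × tan 38° = 1000 × 0.7813

781 m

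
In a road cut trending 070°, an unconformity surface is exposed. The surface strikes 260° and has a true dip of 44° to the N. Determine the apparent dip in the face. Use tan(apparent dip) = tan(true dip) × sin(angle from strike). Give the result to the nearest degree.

10°

The strike is 260° and the section trends 070°; the acute angle between them is β = 10°.
tan α = tan 44° × sin 10° = 0.9657 × 0.1736 = 0.1677
apparent dip = arctan 0.1677 = 9.52°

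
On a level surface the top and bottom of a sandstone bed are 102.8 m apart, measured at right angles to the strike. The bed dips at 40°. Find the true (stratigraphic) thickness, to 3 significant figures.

66.1 m

True thickness t = w · sin(dip) = 102.8 × sin 40°
t = 102.8 × 0.6428 = 66.079 m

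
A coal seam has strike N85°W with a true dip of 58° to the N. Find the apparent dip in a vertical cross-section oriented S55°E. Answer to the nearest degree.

The section lies 30° from the strike.
tan(apparent dip) = tan 58° · sin 30° = 0.8002
apparent dip = arctan 0.8002 = 38.67°

39°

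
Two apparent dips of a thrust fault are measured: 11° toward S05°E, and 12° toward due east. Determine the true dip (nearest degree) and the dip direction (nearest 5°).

true dip 15°, dip direction 130°

Each apparent-dip line lies in the plane. As unit vectors (x east, y north, z up), v₁ plunges 11°→S05°E and v₂ plunges 12°→due east.
Cross product v₁ × v₂ gives the pole to the plane: n ∝ (0.203, -0.169, 0.957).
Dip δ = arctan(|n_h|/n_z) = arctan(0.264/0.957) = 15.4°.
Dip direction = atan2(0.203, -0.169) = 130° (azimuth of n's horizontal projection).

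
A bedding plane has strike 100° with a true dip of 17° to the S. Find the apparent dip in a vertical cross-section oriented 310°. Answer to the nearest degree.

The strike is 100° and the section trends 310°; the acute angle between them is β = 30°.
tan α = tan 17° × sin 30° = 0.3057 × 0.5000 = 0.1529
apparent dip = arctan 0.1529 = 8.69°

9°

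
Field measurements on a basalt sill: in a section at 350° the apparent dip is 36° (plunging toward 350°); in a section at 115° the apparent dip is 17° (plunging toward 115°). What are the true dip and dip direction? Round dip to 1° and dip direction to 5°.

Each apparent-dip line lies in the plane. As unit vectors (x east, y north, z up), v₁ plunges 36°→350° and v₂ plunges 17°→115°.
n = v₁ × v₂ = (0.470, 0.551, 0.634) (taken with n_z > 0).
True dip = arccos(n_z / |n|) = arccos(0.6586) = 48.8°.
Dip direction = azimuth of (n_x, n_y) = atan2(0.470, 0.551) = 41°.

true dip 49°, dip direction 040°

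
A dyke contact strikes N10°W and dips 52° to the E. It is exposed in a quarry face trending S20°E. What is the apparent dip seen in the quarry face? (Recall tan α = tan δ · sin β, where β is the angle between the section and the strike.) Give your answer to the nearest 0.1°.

12.5°

The strike is N10°W and the section trends S20°E; the acute angle between them is β = 10°.
tan(apparent dip) = tan 52° · sin 10° = 0.2223
apparent dip = arctan 0.2223 = 12.53°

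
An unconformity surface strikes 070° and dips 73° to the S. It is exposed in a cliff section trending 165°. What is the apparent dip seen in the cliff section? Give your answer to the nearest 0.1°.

72.9°

The strike is 070° and the section trends 165°; the acute angle between them is β = 85°.
tan(apparent dip) = tan 73° · sin 85° = 3.2584
α = arctan(3.2584) = 72.94°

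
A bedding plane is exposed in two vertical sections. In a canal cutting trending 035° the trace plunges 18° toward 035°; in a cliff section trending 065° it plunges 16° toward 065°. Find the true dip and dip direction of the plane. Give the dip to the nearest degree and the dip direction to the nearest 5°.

true dip 18°, dip direction 035°

Represent each trace as a vector plunging at its apparent dip toward its trend (east-north-up frame): v₁ = (0.546, 0.779, -0.309), v₂ = (0.871, 0.406, -0.276).
Cross product v₁ × v₂ gives the pole to the plane: n ∝ (0.089, 0.119, 0.457).
True dip = arccos(n_z / |n|) = arccos(0.9510) = 18.0°.
The horizontal component of n points toward azimuth atan2(n_x, n_y) = 37°, the dip direction.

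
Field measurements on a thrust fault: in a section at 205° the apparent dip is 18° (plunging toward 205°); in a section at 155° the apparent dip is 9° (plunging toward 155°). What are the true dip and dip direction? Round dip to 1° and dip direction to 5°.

The two traces are lines in the plane: v₁ = (sin 205°·cos 18°, cos 205°·cos 18°, −sin 18°), v₂ = (sin 155°·cos 9°, cos 155°·cos 9°, −sin 9°).
n = v₁ × v₂ = (-0.142, -0.192, 0.720) (taken with n_z > 0).
tan δ = √(n_x²+n_y²)/n_z = 0.239/0.720, so δ = 18.3°.
Dip direction = azimuth of (n_x, n_y) = atan2(-0.142, -0.192) = 216°.

true dip 18°, dip direction 215°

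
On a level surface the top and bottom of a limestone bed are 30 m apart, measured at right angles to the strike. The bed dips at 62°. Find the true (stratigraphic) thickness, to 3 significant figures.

26.5 m

True thickness t = w · sin(dip) = 30 × sin 62°
t = 30 × 0.8829 = 26.488 m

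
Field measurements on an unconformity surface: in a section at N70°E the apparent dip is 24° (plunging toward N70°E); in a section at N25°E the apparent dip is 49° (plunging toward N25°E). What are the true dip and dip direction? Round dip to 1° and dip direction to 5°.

Each apparent-dip line lies in the plane. As unit vectors (x east, y north, z up), v₁ plunges 24°→N70°E and v₂ plunges 49°→N25°E.
The plane normal is n = v₁ × v₂ ∝ (0.006, 0.535, 0.424).
Dip δ = arctan(|n_h|/n_z) = arctan(0.535/0.424) = 51.6°.
Dip direction = azimuth of (n_x, n_y) = atan2(0.006, 0.535) = 1°.

true dip 52°, dip direction 000°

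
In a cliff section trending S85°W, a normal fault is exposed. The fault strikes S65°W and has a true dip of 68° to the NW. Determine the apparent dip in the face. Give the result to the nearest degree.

The strike is S65°W and the section trends S85°W; the acute angle between them is β = 20°.
tan α = tan 68° × sin 20° = 2.4751 × 0.3420 = 0.8465
α = arctan(0.8465) = 40.25°

40°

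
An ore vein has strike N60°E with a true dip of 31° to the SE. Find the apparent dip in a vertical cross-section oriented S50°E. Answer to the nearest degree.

29°

Angle between strike (N60°E) and section (S50°E): β = 70°.
tan α = tan 31° × sin 70° = 0.6009 × 0.9397 = 0.5646
apparent dip = arctan 0.5646 = 29.45°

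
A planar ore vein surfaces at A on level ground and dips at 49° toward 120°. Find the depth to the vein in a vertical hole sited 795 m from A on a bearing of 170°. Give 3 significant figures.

The hole lies 50° from the dip direction, so the down-dip offset is 795 × cos 50° = 511.02 m.
Depth = down-dip offset × tan(dip) = 511.02 × tan 49° = 511.02 × 1.1504
Depth = 587.86 m

588 m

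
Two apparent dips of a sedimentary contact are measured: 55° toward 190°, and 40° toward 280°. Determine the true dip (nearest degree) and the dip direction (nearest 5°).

Represent each trace as a vector plunging at its apparent dip toward its trend (east-north-up frame): v₁ = (-0.100, -0.565, -0.819), v₂ = (-0.754, 0.133, -0.643).
Cross product v₁ × v₂ gives the pole to the plane: n ∝ (-0.472, -0.554, 0.439).
tan δ = √(n_x²+n_y²)/n_z = 0.728/0.439, so δ = 58.9°.
Dip direction = azimuth of (n_x, n_y) = atan2(-0.472, -0.554) = 220°.

true dip 59°, dip direction 220°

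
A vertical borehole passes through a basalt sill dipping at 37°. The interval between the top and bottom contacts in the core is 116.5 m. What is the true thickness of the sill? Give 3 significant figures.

93.0 m

True thickness t = h · cos(dip) = 116.5 × cos 37°
t = 116.5 × 0.7986 = 93.041 m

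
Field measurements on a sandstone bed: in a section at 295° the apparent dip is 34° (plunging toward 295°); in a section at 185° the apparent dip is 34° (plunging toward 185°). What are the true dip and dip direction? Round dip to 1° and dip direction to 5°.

Each apparent-dip line lies in the plane. As unit vectors (x east, y north, z up), v₁ plunges 34°→295° and v₂ plunges 34°→185°.
n = v₁ × v₂ = (-0.658, -0.380, 0.646) (taken with n_z > 0).
True dip = arccos(n_z / |n|) = arccos(0.6478) = 49.6°.
Dip direction = atan2(-0.658, -0.380) = 240° (azimuth of n's horizontal projection).

true dip 50°, dip direction 240°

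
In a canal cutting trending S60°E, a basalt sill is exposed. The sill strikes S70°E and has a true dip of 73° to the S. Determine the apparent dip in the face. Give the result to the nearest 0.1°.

The strike is S70°E and the section trends S60°E; the acute angle between them is β = 10°.
tan α = tan 73° × sin 10° = 3.2709 × 0.1736 = 0.5680
α = arctan(0.5680) = 29.60°

29.6°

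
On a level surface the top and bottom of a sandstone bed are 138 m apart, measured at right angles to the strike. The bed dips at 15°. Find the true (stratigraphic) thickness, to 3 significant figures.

True thickness t = w · sin(dip) = 138 × sin 15°
t = 138 × 0.2588 = 35.717 m

35.7 m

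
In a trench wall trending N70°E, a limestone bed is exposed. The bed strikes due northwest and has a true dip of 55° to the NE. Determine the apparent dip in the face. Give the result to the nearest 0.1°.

52.3°

Angle between strike (due northwest) and section (N70°E): β = 65°.
tan(apparent dip) = tan 55° · sin 65° = 1.2943
α = arctan(1.2943) = 52.31°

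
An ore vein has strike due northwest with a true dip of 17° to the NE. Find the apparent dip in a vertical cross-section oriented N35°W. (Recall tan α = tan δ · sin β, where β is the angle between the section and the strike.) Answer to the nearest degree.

3°

The strike is due northwest and the section trends N35°W; the acute angle between them is β = 10°.
tan α = tan 17° × sin 10° = 0.3057 × 0.1736 = 0.0531
α = arctan(0.0531) = 3.04°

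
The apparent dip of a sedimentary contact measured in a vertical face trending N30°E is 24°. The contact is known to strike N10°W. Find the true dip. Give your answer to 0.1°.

34.7°

β = acute angle between strike N10°W and section N30°E = 40°.
tan δ = tan α / sin β = tan 24° / sin 40° = 0.4452 / 0.6428 = 0.6927
δ = arctan(0.6927) = 34.71°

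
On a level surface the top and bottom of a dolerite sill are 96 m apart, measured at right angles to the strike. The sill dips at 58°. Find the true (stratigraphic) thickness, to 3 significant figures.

81.4 m

True thickness t = w · sin(dip) = 96 × sin 58°
t = 96 × 0.8480 = 81.413 m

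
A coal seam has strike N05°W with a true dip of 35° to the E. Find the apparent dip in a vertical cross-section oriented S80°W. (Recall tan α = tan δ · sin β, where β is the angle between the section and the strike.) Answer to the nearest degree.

The strike is N05°W and the section trends S80°W; the acute angle between them is β = 85°.
tan α = tan 35° × sin 85° = 0.7002 × 0.9962 = 0.6975
α = arctan(0.6975) = 34.90°

35°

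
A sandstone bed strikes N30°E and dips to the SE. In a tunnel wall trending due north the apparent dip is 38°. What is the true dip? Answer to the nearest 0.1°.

The section is 30° from the strike.
tan(true dip) = tan 38° / sin 30° = 1.5626
true dip = arctan 1.5626 = 57.38°

57.4°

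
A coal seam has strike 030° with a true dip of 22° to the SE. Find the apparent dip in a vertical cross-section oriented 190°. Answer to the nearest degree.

8°

Angle between strike (030°) and section (190°): β = 20°.
tan(apparent dip) = tan 22° · sin 20° = 0.1382
α = arctan(0.1382) = 7.87°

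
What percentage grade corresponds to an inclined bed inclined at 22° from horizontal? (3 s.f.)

40.4%

grade % = 100 × tan 22° = 100 × 0.4040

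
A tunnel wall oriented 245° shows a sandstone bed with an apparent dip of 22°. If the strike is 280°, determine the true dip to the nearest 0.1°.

35.2°

The section is 35° from the strike.
tan(true dip) = tan 22° / sin 35° = 0.7044
δ = arctan(0.7044) = 35.16°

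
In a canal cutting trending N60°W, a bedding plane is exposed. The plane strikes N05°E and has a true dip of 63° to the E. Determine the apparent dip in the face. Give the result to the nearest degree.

The section lies 65° from the strike.
tan α = tan 63° × sin 65° = 1.9626 × 0.9063 = 1.7787
α = arctan(1.7787) = 60.66°

61°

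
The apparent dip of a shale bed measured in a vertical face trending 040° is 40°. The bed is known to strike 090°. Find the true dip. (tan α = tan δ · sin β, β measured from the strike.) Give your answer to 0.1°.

The section is 50° from the strike.
tan(true dip) = tan 40° / sin 50° = 1.0954
δ = arctan(1.0954) = 47.61°

47.6°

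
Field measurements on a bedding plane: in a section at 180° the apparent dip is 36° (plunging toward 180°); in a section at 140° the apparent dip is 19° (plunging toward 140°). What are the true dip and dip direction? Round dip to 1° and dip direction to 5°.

true dip 39°, dip direction 205°

The two traces are lines in the plane: v₁ = (sin 180°·cos 36°, cos 180°·cos 36°, −sin 36°), v₂ = (sin 140°·cos 19°, cos 140°·cos 19°, −sin 19°).
Cross product v₁ × v₂ gives the pole to the plane: n ∝ (-0.162, -0.357, 0.492).
True dip = arccos(n_z / |n|) = arccos(0.7816) = 38.6°.
Dip direction = azimuth of (n_x, n_y) = atan2(-0.162, -0.357) = 204°.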